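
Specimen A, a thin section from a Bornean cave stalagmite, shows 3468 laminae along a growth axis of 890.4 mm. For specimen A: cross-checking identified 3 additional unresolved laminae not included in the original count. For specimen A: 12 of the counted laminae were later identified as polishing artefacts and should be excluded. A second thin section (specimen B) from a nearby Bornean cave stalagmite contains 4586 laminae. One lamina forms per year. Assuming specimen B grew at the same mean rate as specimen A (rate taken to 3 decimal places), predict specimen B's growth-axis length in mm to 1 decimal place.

1178.6 mm

Specimen A: correcting the raw count gives 3468 − 12 + 3 = 3459 true laminae.
A: Mean rate = 890.4 mm / 3459 years ≈ 0.257 mm per year.
B's length ≈ 0.257 × 4586 = 1178.6 mm.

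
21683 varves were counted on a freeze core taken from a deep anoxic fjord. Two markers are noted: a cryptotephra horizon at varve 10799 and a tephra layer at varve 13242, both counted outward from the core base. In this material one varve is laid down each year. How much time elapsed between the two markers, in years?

2443 years

The two markers are separated by 13242 − 10799 = 2443 varves.
That is 2443 years at one varve per year.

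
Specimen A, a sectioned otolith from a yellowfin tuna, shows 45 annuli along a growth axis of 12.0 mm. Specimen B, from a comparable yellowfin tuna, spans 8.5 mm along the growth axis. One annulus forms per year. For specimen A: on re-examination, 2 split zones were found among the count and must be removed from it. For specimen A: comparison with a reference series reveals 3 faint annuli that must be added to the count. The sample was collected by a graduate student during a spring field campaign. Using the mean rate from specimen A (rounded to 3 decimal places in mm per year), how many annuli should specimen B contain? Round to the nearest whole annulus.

Specimen A: adjusted count: 45 − 2 + 3 = 46 annuli.
A: 12.0 mm over 46 years gives 12.0 / 46 ≈ 0.261 mm/yr.
For B, 8.5 / 0.261 = 32.57 years ≈ 33 annuli.

33 annuli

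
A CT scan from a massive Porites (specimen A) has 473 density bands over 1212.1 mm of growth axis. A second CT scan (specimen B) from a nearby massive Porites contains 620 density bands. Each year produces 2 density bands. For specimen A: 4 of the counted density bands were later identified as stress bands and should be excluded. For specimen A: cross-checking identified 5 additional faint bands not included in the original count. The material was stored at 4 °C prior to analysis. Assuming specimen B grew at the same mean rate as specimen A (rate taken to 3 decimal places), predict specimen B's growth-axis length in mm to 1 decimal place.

Specimen A: adjusted count: 473 − 4 + 5 = 474 density bands.
Specimen A: dividing by 2 density bands per year: 474 / 2 = 237 years.
A: 1212.1 mm over 237 years gives 1212.1 / 237 ≈ 5.114 mm/yr.
Specimen B: with 2 density bands per year, 620 / 2 = 310 years. For B, 5.114 mm/year × 310 years = 1585.3 mm.

1585.3 mm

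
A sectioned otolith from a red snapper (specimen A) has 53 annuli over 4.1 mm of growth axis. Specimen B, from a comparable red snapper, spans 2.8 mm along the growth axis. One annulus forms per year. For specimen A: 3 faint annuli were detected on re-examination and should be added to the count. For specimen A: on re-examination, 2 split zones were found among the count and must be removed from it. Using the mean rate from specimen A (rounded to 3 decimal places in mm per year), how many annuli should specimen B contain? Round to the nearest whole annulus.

Specimen A: after corrections the count is 53 − 2 + 3 = 54 annuli.
A: 4.1 mm over 54 years gives 4.1 / 54 ≈ 0.076 mm per year.
For B, 2.8 / 0.076 = 36.84 years ≈ 37 annuli.

37 annuli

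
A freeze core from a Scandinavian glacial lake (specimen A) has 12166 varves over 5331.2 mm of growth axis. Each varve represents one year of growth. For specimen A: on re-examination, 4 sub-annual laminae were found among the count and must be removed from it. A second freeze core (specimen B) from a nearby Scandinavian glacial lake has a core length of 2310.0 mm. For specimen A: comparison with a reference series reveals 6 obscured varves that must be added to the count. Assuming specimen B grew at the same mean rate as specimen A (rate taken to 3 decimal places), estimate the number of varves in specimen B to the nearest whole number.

Specimen A: true varve count = 12166 − 4 + 6 = 12168.
A: Extension rate ≈ 5331.2 / 12168 = 0.438 mm per year.
B spans 2310.0 / 0.438 = 5273.97 years ≈ 5274 varves.

5274 varves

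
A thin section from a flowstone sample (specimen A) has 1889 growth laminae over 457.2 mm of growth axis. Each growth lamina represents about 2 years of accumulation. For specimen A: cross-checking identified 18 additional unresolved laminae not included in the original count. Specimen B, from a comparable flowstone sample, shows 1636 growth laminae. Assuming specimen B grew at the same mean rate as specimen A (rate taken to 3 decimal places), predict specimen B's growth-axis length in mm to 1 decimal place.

Specimen A: true growth lamina count = 1889 + 18 = 1907.
Specimen A: 1907 growth laminae at 2 years each span 1907 × 2 = 3814 years.
A: Mean rate = 457.2 mm / 3814 years ≈ 0.120 mm/year.
Specimen B: at 2 years per growth lamina, 1636 × 2 = 3272 years. For B, 0.120 mm/year × 3272 years = 392.6 mm.

392.6 mm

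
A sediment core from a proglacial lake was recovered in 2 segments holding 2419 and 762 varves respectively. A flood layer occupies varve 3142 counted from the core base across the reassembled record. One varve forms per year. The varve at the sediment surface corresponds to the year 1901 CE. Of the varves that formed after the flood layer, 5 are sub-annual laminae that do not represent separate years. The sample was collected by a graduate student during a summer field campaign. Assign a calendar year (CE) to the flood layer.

Total varves = 2419 + 762 = 3181.
3181 − 3142 = 39 varves lie beyond the flood layer toward the sediment surface.
39 − 5 false = 34 true varves after the flood layer.
1901 − 34 = 1867 CE.

1867 CE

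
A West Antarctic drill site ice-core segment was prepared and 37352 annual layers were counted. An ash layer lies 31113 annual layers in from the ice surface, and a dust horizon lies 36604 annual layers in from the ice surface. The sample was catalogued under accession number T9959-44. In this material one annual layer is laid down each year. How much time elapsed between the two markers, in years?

5491 yr

Separation: 36604 − 31113 = 5491 annual layers.
That is 5491 years at one annual layer per year.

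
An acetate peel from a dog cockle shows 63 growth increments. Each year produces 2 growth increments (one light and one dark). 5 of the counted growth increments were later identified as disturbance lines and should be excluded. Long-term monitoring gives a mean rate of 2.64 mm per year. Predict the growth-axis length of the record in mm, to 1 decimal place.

76.6 mm

True growth increment count = 63 − 5 = 58.
58 growth increments at 2 per year is 58 / 2 = 29 years.
29 years at 2.64 mm/year gives 2.64 × 29 = 76.6 mm.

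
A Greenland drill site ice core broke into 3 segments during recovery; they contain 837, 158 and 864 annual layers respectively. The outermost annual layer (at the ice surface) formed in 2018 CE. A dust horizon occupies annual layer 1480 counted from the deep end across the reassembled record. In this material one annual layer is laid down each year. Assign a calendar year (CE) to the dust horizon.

Total annual layers = 837 + 158 + 864 = 1859.
Between annual layer 1480 and the ice surface there are 1859 − 1480 = 379 annual layers.
2018 − 379 = 1639 CE.

1639 CE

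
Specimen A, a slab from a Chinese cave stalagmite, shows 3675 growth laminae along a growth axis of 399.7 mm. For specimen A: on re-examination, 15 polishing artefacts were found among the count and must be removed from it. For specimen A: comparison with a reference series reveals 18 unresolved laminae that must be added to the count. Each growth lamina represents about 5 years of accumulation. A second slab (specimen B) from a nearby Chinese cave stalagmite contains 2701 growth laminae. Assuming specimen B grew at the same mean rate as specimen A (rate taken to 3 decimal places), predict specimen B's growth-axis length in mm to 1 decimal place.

297.1 mm

Specimen A: adjusted count: 3675 − 15 + 18 = 3678 growth laminae.
Specimen A: 3678 growth laminae at 5 years each span 3678 × 5 = 18390 years.
A: Extension rate ≈ 399.7 / 18390 = 0.022 mm per year.
Specimen B: 2701 growth laminae at 5 years each span 2701 × 5 = 13505 years. B's length ≈ 0.022 × 13505 = 297.1 mm.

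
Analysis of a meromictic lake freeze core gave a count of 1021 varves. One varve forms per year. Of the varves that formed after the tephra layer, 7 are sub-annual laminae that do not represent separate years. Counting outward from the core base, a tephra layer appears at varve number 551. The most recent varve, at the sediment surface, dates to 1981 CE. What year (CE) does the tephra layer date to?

1021 − 551 = 470 varves lie beyond the tephra layer toward the sediment surface.
Removing the 7 false varves leaves 470 − 7 = 463 true varves beyond the tephra layer.
The varve at the sediment surface is 1981 CE, so the tephra layer dates to 1981 − 463 = 1518 CE.

1518 CE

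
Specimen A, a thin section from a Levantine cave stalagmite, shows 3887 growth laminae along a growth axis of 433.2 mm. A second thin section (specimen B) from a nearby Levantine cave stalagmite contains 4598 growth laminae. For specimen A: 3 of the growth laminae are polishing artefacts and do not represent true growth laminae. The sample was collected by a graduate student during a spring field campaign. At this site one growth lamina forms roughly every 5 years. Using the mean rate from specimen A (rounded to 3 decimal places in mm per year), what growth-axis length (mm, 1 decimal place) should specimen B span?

Specimen A: adjusted count: 3887 − 3 = 3884 growth laminae.
Specimen A: multiplying by 5 years per growth lamina: 3884 × 5 = 19420 years.
A: Mean rate = 433.2 mm / 19420 years ≈ 0.022 mm/yr.
Specimen B: at 5 years per growth lamina, 4598 × 5 = 22990 years. Length of B = 0.022 × 22990 = 505.8 mm.

505.8 mm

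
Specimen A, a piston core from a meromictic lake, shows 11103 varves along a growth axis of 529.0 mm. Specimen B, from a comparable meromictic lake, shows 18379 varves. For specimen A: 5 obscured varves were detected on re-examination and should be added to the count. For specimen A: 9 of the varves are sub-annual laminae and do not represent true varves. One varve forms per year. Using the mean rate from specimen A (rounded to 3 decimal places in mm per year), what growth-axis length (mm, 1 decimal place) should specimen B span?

882.2 mm

Specimen A: correcting the raw count gives 11103 − 9 + 5 = 11099 true varves.
A: Mean rate = 529.0 mm / 11099 years ≈ 0.048 mm/year.
For B, 0.048 mm/year × 18379 years = 882.2 mm.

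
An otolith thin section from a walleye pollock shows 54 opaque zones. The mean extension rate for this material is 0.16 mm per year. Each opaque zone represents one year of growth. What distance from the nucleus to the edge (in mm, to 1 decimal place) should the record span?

54 years of growth are recorded.
54 years at 0.16 mm/year gives 0.16 × 54 = 8.6 mm.

8.6 mm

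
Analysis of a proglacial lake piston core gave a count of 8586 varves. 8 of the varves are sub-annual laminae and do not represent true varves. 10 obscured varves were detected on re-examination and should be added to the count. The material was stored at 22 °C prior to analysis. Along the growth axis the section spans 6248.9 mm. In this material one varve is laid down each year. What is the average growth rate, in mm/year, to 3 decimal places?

After corrections the count is 8586 − 8 + 10 = 8588 varves.
Mean rate = 6248.9 mm / 8588 years ≈ 0.728 mm/year.

0.728 mm/year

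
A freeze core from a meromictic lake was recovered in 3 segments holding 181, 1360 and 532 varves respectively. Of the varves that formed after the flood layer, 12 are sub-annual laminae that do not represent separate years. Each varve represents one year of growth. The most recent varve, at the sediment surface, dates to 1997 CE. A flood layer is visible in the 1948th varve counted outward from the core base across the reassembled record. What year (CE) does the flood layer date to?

1884 CE

Total varves = 181 + 1360 + 532 = 2073.
2073 − 1948 = 125 varves lie beyond the flood layer toward the sediment surface.
125 − 12 false = 113 true varves after the flood layer.
Counting back 113 years from 1997 CE places the flood layer in 1997 − 113 = 1884 CE.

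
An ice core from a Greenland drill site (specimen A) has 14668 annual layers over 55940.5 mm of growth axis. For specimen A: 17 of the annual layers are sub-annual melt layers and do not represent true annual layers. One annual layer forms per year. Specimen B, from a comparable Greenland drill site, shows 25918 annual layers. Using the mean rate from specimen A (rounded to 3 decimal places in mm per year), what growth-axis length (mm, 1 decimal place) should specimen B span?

Specimen A: true annual layer count = 14668 − 17 = 14651.
A: 55940.5 mm over 14651 years gives 55940.5 / 14651 ≈ 3.818 mm/yr.
Length of B = 3.818 × 25918 = 98954.9 mm.

98954.9 mm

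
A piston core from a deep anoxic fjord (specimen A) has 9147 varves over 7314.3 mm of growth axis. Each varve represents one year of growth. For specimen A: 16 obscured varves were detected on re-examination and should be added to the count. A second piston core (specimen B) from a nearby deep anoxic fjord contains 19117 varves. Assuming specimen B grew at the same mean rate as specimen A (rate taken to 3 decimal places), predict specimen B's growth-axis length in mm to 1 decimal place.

Specimen A: true varve count = 9147 + 16 = 9163.
A: 7314.3 mm over 9163 years gives 7314.3 / 9163 ≈ 0.798 mm per year.
For B, 0.798 mm/year × 19117 years = 15255.4 mm.

15255.4 mm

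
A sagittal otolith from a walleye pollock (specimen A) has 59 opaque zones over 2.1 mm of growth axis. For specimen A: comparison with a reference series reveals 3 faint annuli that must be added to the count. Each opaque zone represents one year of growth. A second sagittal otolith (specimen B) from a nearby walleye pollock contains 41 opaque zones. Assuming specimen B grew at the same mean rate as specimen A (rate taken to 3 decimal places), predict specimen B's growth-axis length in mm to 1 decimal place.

1.4 mm

Specimen A: adjusted count: 59 + 3 = 62 opaque zones.
A: Extension rate ≈ 2.1 / 62 = 0.034 mm/year.
B's length ≈ 0.034 × 41 = 1.4 mm.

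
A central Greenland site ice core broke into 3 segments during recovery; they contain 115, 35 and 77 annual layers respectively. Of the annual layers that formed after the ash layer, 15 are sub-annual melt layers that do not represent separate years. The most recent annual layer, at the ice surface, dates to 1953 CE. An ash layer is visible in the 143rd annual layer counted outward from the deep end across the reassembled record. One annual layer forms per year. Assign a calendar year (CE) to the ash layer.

Total annual layers = 115 + 35 + 77 = 227.
227 − 143 = 84 annual layers lie beyond the ash layer toward the ice surface.
84 − 15 false = 69 true annual layers after the ash layer.
1953 − 69 = 1884 CE.

1884 CE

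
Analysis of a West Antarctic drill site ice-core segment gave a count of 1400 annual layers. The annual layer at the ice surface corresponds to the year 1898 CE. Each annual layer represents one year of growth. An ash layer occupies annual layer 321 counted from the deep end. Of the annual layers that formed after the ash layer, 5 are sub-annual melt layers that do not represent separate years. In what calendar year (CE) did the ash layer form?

1400 − 321 = 1079 annual layers lie beyond the ash layer toward the ice surface.
Removing the 5 false annual layers leaves 1079 − 5 = 1074 true annual layers beyond the ash layer.
Counting back 1074 years from 1898 CE places the ash layer in 1898 − 1074 = 824 CE.

824 CE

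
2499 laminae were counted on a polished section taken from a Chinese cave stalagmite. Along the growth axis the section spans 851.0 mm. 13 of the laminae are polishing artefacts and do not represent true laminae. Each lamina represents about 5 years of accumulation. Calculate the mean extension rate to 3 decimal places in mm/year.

True lamina count = 2499 − 13 = 2486.
Multiplying by 5 years per lamina: 2486 × 5 = 12430 years.
Extension rate ≈ 851.0 / 12430 = 0.068 mm/year.

0.068 mm/year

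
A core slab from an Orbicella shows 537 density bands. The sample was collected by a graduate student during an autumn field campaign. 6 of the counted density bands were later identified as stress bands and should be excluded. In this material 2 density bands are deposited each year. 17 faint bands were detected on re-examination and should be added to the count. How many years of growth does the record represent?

Correcting the raw count gives 537 − 6 + 17 = 548 true density bands.
With 2 density bands per year, 548 / 2 = 274 years.

274 years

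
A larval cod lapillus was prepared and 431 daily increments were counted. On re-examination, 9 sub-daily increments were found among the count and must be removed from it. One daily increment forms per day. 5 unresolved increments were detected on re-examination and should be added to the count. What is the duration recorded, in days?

Correcting the raw count gives 431 − 9 + 5 = 427 true daily increments.
One daily increment per day makes the duration 427 days.

427 days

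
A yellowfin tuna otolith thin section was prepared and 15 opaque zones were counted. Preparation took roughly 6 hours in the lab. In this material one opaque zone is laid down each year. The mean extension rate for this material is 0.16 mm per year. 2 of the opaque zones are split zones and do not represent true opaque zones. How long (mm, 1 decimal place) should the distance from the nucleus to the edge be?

2.1 mm

Correcting the raw count gives 15 − 2 = 13 true opaque zones.
Predicted length = 0.16 mm/year × 13 years = 2.1 mm.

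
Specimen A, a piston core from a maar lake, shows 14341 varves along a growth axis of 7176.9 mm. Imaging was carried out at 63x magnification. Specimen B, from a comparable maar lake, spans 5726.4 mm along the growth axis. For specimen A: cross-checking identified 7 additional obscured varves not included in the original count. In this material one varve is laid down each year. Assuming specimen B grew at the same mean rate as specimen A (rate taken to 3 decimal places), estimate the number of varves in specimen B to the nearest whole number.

11453 varves

Specimen A: correcting the raw count gives 14341 + 7 = 14348 true varves.
A: Mean rate = 7176.9 mm / 14348 years ≈ 0.500 mm per year.
Specimen B: 5726.4 mm / 0.500 mm per year = 11452.80 years ≈ 11453 varves.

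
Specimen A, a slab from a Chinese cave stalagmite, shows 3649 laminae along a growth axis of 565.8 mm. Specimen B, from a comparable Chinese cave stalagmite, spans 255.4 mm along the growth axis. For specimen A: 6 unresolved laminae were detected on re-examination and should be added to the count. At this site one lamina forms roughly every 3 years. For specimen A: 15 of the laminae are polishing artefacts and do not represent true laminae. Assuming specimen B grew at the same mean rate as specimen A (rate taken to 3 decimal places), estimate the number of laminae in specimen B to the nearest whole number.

Specimen A: adjusted count: 3649 − 15 + 6 = 3640 laminae.
Specimen A: multiplying by 3 years per lamina: 3640 × 3 = 10920 years.
A: Extension rate ≈ 565.8 / 10920 = 0.052 mm per year.
B spans 255.4 / 0.052 = 4911.54 years; at 3 years per lamina that is 4911.54 / 3 ≈ 1637 laminae.

1637 laminae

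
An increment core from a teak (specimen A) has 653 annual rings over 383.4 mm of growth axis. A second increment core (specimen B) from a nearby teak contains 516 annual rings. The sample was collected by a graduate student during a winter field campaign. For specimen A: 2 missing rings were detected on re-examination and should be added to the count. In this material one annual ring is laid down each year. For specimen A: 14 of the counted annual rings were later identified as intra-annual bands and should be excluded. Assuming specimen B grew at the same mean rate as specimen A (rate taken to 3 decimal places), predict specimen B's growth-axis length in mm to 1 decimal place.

Specimen A: adjusted count: 653 − 14 + 2 = 641 annual rings.
A: Extension rate ≈ 383.4 / 641 = 0.598 mm per year.
Length of B = 0.598 × 516 = 308.6 mm.

308.6 mm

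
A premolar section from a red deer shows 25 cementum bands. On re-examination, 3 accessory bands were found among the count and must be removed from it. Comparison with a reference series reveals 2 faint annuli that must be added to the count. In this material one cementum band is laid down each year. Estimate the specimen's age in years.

24 yr

Correcting the raw count gives 25 − 3 + 2 = 24 true cementum bands.
With a one-to-one cementum band periodicity this is 24 years.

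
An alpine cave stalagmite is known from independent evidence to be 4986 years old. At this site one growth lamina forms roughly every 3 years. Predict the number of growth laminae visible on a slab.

1662 growth laminae

Expected growth laminae: 4986 / 3 = 1662.
So 1662 growth laminae should be present.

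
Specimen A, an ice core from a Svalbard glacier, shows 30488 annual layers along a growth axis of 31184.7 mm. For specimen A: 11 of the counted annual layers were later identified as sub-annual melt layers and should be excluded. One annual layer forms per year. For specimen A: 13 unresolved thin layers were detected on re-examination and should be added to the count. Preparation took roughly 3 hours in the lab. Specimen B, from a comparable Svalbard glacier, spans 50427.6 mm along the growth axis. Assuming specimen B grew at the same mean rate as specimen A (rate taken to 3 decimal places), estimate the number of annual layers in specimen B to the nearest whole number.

Specimen A: correcting the raw count gives 30488 − 11 + 13 = 30490 true annual layers.
A: 31184.7 mm over 30490 years gives 31184.7 / 30490 ≈ 1.023 mm/year.
For B, 50427.6 / 1.023 = 49293.84 years ≈ 49294 annual layers.

49294 annual layers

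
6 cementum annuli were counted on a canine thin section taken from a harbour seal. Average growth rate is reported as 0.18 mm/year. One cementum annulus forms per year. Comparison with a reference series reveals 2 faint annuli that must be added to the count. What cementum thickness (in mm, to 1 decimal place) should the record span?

1.4 mm

Adjusted count: 6 + 2 = 8 cementum annuli.
Length ≈ 0.18 × 8 = 1.4 mm.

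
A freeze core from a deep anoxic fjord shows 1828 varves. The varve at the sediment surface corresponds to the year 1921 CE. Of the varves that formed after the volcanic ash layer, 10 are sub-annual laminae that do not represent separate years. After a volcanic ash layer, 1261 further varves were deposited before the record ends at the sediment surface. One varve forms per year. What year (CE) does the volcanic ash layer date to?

1261 varves post-date the volcanic ash layer.
1261 − 10 false = 1251 true varves after the volcanic ash layer.
The varve at the sediment surface is 1921 CE, so the volcanic ash layer dates to 1921 − 1251 = 670 CE.

670 CE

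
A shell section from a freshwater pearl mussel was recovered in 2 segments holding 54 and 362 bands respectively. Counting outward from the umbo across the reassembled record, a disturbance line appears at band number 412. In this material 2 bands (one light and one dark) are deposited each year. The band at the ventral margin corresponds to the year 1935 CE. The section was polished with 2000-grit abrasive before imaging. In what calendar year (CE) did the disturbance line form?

1933 CE

Total bands = 54 + 362 = 416.
Between band 412 and the ventral margin there are 416 − 412 = 4 bands.
4 bands at 2 per year is 4 / 2 = 2 years.
Counting back 2 years from 1935 CE places the disturbance line in 1935 − 2 = 1933 CE.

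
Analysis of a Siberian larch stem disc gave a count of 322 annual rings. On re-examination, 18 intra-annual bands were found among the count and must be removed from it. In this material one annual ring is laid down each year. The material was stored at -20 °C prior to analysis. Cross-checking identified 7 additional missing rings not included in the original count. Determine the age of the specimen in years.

Correcting the raw count gives 322 − 18 + 7 = 311 true annual rings.
One annual ring per year makes the duration 311 years.

311 yr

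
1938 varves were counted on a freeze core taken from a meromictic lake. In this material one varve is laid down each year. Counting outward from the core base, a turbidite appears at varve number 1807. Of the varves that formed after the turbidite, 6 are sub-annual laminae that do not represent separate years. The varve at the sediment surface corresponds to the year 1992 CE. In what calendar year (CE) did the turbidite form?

1867 CE

1938 − 1807 = 131 varves lie beyond the turbidite toward the sediment surface.
Excluding 6 false varves: 131 − 6 = 125.
1992 − 125 = 1867 CE.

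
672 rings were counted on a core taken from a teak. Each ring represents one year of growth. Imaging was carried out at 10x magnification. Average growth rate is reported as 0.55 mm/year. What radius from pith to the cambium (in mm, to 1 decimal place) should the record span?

672 years of growth are recorded.
Length ≈ 0.55 × 672 = 369.6 mm.

369.6 mm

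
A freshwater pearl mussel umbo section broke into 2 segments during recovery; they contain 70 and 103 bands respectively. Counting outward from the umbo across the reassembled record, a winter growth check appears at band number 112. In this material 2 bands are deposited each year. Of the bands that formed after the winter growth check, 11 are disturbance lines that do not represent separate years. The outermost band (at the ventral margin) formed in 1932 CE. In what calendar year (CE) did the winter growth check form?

Total bands = 70 + 103 = 173.
The winter growth check sits at band 112 from the umbo, so 173 − 112 = 61 bands formed after it.
Removing the 11 false bands leaves 61 − 11 = 50 true bands beyond the winter growth check.
50 bands at 2 per year is 50 / 2 = 25 years.
Counting back 25 years from 1932 CE places the winter growth check in 1932 − 25 = 1907 CE.

1907 CE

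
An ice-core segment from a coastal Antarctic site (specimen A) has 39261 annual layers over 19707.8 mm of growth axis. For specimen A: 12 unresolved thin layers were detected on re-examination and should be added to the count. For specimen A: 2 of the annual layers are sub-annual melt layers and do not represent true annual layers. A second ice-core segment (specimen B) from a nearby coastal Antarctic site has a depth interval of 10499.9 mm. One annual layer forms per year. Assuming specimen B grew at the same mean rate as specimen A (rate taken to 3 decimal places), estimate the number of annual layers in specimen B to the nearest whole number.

Specimen A: correcting the raw count gives 39261 − 2 + 12 = 39271 true annual layers.
A: Mean rate = 19707.8 mm / 39271 years ≈ 0.502 mm/yr.
For B, 10499.9 / 0.502 = 20916.14 years ≈ 20916 annual layers.

20916 annual layers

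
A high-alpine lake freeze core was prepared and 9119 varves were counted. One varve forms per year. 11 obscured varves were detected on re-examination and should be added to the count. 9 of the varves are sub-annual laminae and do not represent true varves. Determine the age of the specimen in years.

After corrections the count is 9119 − 9 + 11 = 9121 varves.
One varve per year makes the duration 9121 years.

9121 years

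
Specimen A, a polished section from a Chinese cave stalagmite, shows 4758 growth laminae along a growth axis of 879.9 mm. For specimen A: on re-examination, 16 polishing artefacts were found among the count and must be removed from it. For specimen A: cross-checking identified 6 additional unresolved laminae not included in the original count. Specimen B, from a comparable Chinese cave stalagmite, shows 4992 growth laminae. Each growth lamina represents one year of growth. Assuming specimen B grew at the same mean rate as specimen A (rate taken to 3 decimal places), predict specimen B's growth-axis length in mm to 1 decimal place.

923.5 mm

Specimen A: after corrections the count is 4758 − 16 + 6 = 4748 growth laminae.
A: Extension rate ≈ 879.9 / 4748 = 0.185 mm/year.
For B, 0.185 mm/year × 4992 years = 923.5 mm.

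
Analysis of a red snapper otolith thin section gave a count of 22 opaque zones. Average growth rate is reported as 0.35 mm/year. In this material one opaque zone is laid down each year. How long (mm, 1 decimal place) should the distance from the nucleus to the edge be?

The record spans 22 years at 0.35 mm per year.
Predicted length = 0.35 mm/year × 22 years = 7.7 mm.

7.7 mm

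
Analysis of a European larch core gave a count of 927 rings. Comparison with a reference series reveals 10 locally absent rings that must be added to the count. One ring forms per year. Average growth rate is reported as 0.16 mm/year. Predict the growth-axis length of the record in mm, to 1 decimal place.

True ring count = 927 + 10 = 937.
Length ≈ 0.16 × 937 = 149.9 mm.

149.9 mm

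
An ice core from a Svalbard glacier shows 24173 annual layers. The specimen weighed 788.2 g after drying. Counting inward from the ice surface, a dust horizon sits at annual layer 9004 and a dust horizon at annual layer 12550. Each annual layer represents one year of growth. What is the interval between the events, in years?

12550 − 9004 = 3546 annual layers lie between the two events.
At one annual layer per year, 3546 years elapsed between them.

3546 yr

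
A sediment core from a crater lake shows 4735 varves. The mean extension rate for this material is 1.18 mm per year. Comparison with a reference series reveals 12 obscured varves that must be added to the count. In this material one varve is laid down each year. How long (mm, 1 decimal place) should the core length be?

Correcting the raw count gives 4735 + 12 = 4747 true varves.
Predicted length = 1.18 mm/year × 4747 years = 5601.5 mm.

5601.5 mm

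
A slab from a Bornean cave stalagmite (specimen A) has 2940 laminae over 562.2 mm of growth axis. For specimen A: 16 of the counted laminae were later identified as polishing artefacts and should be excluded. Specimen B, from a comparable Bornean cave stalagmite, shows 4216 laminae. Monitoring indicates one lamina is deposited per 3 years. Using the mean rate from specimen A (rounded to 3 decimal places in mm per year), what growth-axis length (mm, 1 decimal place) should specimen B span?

809.5 mm

Specimen A: correcting the raw count gives 2940 − 16 = 2924 true laminae.
Specimen A: multiplying by 3 years per lamina: 2924 × 3 = 8772 years.
A: Extension rate ≈ 562.2 / 8772 = 0.064 mm per year.
Specimen B: at 3 years per lamina, 4216 × 3 = 12648 years. B's length ≈ 0.064 × 12648 = 809.5 mm.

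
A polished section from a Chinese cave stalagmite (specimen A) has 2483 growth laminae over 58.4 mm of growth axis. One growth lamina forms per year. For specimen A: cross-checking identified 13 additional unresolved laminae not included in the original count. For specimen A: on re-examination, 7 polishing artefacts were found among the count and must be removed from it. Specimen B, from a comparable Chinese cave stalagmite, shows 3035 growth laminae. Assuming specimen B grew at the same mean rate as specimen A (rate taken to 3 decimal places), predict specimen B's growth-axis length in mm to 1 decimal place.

Specimen A: true growth lamina count = 2483 − 7 + 13 = 2489.
A: Mean rate = 58.4 mm / 2489 years ≈ 0.023 mm/yr.
For B, 0.023 mm/year × 3035 years = 69.8 mm.

69.8 mm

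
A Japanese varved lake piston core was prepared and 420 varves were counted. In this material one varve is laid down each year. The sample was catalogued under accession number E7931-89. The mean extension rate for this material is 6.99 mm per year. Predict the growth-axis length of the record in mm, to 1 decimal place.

2935.8 mm

The record spans 420 years at 6.99 mm per year.
Predicted length = 6.99 mm/year × 420 years = 2935.8 mm.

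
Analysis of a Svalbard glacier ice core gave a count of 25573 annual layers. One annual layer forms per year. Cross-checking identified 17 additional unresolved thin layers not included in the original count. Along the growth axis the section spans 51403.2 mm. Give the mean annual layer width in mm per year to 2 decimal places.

2.01 mm per year

Adjusted count: 25573 + 17 = 25590 annual layers.
51403.2 mm over 25590 years gives 51403.2 / 25590 ≈ 2.01 mm per year.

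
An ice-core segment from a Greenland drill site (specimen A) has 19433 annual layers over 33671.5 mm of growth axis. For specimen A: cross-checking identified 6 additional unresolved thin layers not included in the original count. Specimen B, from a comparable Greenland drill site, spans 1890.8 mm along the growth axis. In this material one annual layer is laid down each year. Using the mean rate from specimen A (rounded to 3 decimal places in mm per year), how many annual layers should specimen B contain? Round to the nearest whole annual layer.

Specimen A: correcting the raw count gives 19433 + 6 = 19439 true annual layers.
A: 33671.5 mm over 19439 years gives 33671.5 / 19439 ≈ 1.732 mm per year.
For B, 1890.8 / 1.732 = 1091.69 years ≈ 1092 annual layers.

1092 annual layers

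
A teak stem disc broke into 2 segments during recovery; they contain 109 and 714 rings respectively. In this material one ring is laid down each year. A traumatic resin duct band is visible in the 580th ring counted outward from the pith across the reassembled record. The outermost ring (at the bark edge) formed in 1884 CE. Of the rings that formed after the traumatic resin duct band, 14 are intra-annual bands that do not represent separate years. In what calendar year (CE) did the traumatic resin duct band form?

Total rings = 109 + 714 = 823.
The traumatic resin duct band sits at ring 580 from the pith, so 823 − 580 = 243 rings formed after it.
243 − 14 false = 229 true rings after the traumatic resin duct band.
The ring at the bark edge is 1884 CE, so the traumatic resin duct band dates to 1884 − 229 = 1655 CE.

1655 CE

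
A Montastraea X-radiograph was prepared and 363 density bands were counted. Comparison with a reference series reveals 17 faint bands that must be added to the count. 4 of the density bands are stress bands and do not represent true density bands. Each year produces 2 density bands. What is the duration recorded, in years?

188 yr

True density band count = 363 − 4 + 17 = 376.
With 2 density bands per year, 376 / 2 = 188 years.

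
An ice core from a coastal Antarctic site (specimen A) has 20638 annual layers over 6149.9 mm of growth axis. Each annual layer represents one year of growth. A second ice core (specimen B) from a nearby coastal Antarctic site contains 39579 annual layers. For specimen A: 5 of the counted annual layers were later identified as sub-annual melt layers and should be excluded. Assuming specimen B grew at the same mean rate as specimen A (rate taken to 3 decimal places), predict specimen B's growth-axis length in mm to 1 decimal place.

Specimen A: true annual layer count = 20638 − 5 = 20633.
A: Extension rate ≈ 6149.9 / 20633 = 0.298 mm/year.
B's length ≈ 0.298 × 39579 = 11794.5 mm.

11794.5 mm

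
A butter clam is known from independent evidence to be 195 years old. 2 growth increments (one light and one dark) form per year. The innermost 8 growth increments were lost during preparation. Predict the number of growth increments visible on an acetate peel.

382 growth increments

With 2 growth increments per year, 195 years would produce 195 × 2 = 390 growth increments.
Subtracting the 8 growth increments not captured gives 390 − 8 = 382 growth increments in the record.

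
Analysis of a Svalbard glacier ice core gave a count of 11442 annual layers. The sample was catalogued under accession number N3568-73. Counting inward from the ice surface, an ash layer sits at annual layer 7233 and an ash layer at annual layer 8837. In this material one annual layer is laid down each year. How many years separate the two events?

1604 years

Separation: 8837 − 7233 = 1604 annual layers.
That is 1604 years at one annual layer per year.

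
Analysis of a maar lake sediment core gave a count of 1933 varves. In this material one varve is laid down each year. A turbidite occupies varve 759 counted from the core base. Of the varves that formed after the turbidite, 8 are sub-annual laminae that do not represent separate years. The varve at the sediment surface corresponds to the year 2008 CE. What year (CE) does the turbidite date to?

Between varve 759 and the sediment surface there are 1933 − 759 = 1174 varves.
Excluding 8 false varves: 1174 − 8 = 1166.
Counting back 1166 years from 2008 CE places the turbidite in 2008 − 1166 = 842 CE.

842 CE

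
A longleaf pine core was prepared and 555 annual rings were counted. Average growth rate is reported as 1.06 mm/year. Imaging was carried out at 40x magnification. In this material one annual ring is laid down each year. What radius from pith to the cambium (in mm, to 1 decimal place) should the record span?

588.3 mm

555 years of growth are recorded.
Predicted length = 1.06 mm/year × 555 years = 588.3 mm.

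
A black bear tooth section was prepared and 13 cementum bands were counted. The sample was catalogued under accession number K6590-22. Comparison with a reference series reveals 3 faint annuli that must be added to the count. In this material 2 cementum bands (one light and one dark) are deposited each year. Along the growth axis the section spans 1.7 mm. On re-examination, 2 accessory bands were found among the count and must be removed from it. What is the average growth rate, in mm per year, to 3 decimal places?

True cementum band count = 13 − 2 + 3 = 14.
With 2 cementum bands per year, 14 / 2 = 7 years.
Extension rate ≈ 1.7 / 7 = 0.243 mm per year.

0.243 mm per year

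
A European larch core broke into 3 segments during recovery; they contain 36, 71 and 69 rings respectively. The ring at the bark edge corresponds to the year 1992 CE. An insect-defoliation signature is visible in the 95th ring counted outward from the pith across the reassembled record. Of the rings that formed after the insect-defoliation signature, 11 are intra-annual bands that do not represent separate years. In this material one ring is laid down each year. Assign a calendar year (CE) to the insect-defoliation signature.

1922 CE

Total rings = 36 + 71 + 69 = 176.
The insect-defoliation signature sits at ring 95 from the pith, so 176 − 95 = 81 rings formed after it.
81 − 11 false = 70 true rings after the insect-defoliation signature.
Counting back 70 years from 1992 CE places the insect-defoliation signature in 1992 − 70 = 1922 CE.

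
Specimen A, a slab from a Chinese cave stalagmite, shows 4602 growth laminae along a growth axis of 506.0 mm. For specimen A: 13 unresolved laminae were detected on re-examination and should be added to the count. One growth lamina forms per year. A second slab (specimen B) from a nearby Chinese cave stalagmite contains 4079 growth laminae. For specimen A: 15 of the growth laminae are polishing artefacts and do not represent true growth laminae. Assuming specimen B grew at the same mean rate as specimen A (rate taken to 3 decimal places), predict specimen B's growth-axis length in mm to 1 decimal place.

Specimen A: correcting the raw count gives 4602 − 15 + 13 = 4600 true growth laminae.
A: Mean rate = 506.0 mm / 4600 years ≈ 0.110 mm/yr.
B's length ≈ 0.110 × 4079 = 448.7 mm.

448.7 mm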